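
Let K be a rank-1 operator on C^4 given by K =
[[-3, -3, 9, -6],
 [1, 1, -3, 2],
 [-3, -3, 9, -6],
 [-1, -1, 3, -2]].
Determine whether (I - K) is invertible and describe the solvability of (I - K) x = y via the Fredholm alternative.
(I - K) is invertible (det(I - K) = -4 ≠ 0), so for every y in C^4 the equation (I - K) x = y has a unique solution.

K has rank 1, so it is an outer product K = u v^T: every row of K is a multiple of one row vector. Reading off the entries, u = (3, -1, 3, 1) and v = (-1, -1, 3, -2) (row i of K equals u_i·v^T). A rank-one matrix u v^T satisfies K u = u (v·u) and kills the (3)-dimensional subspace v^⊥, so its characteristic polynomial is lambda^3 (lambda - v·u) with v·u = tr K = 5. Hence the eigenvalues of I - K are 1 (multiplicity 3) and 1 - (5) = -4, so det(I - K) = -4. (Direct check: I - K =
[[4, 3, -9, 6],
 [-1, 0, 3, -2],
 [3, 3, -8, 6],
 [1, 1, -3, 3]]
has determinant -4.) The finite-dimensional Fredholm alternative says: either (I - K) is invertible, or ker(I - K) ≠ {0} and then range(I - K) = ker((I - K)^*)^⊥, with dim ker(I - K) = dim ker((I - K)^*). Since det(I - K) ≠ 0, 1 is not an eigenvalue of K and ker(I - K) = {0}, so we are in the first case: for every y there is a unique x = (I - K)^(-1) y. Explicitly, by the Sherman–Morrison formula, (I - u v^T)^(-1) = I + u v^T/(1 - v·u), i.e. (I - K)^(-1) = I + K/(-4).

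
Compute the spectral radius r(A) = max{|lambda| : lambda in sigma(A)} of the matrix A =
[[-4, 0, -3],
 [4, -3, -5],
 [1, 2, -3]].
r(A) ≈ 5.1823

The eigenvalues of A are the roots of its characteristic polynomial. With M = A (coefficients from the trace, the sum of principal 2x2 minors, and det A):
  p(λ) = det(λ I - M) = λ^3 + 10λ^2 + 46λ + 109.
No integer candidate from the rational root theorem (±divisors of 109) is a root, so the roots are irrational. The cubic discriminant is Δ = -32011 < 0, so there is one real root and a complex-conjugate pair. p(-6) = -23 and p(-5) = 4 have opposite signs, so a root lies in (-6, -5); Newton's method refines it to λ ≈ -5.1823. Dividing out (λ - (-5.1823)) leaves approximately λ^2 + 4.8177λ + 21.0332. For λ^2 + 4.8177λ + 21.0332 the discriminant is -60.9224. It is negative, so the remaining roots are the complex-conjugate pair λ ≈ -2.4089 ± 3.9026i. Their product equals the constant term, so |λ|^2 ≈ 21.0332 and |λ| ≈ 4.5862.
Thus the eigenvalues (to 4 decimals) are -5.1823 (modulus 5.1823); -2.4089 ± 3.9026i (modulus 4.5862). The spectral radius is the largest modulus: r(A) ≈ 5.1823. (Cross-check: r(A) ≤ ||A||_2 ≈ 7.3631; equality holds whenever A is normal, though it can also hold for some non-normal A.)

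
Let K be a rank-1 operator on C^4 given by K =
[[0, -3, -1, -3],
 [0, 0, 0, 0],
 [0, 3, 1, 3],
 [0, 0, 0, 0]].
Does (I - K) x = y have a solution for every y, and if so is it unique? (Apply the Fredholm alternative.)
(I - K) is singular (det(I - K) = 0, i.e. 1 ∈ sigma(K)). (I - K) x = y is solvable iff y ⊥ ker((I - K)^*) = span{(0, -3, -1, -3)}, i.e. iff -3y_2 - y_3 - 3y_4 = 0. When solvable, the solutions are x = y + c·(1, 0, -1, 0), c arbitrary (ker(I - K) = span{(1, 0, -1, 0)}, dimension 1).

K has rank 1, so it is an outer product K = u v^T: every row of K is a multiple of one row vector. Reading off the entries, u = (1, 0, -1, 0) and v = (0, -3, -1, -3) (row i of K equals u_i·v^T). A rank-one matrix u v^T satisfies K u = u (v·u) and kills the (3)-dimensional subspace v^⊥, so its characteristic polynomial is lambda^3 (lambda - v·u) with v·u = tr K = 1. Hence the eigenvalues of I - K are 1 (multiplicity 3) and 1 - (1) = 0, so det(I - K) = 0. (Direct check: I - K =
[[1, 3, 1, 3],
 [0, 1, 0, 0],
 [0, -3, 0, -3],
 [0, 0, 0, 1]]
has determinant 0.) So 1 is an eigenvalue of K and (I - K) is not invertible. The finite-dimensional Fredholm alternative says: either (I - K) is invertible, or ker(I - K) ≠ {0} and then range(I - K) = ker((I - K)^*)^⊥, with dim ker(I - K) = dim ker((I - K)^*). We are in the second case, so we need both kernels. Kernel of I - K: (I - K) u = u - u (v·u) = u - u = 0, so ker(I - K) = span{u} = span{(1, 0, -1, 0)} (it is exactly 1-dimensional because rank(I - K) = 3). Kernel of the adjoint: K is real, so (I - K)^* = I - K^T = I - v u^T, and (I - v u^T) v = v - v (u·v) = 0; hence ker((I - K)^*) = span{v} = span{(0, -3, -1, -3)}. Therefore (I - K) x = y is solvable iff <y, v> = 0, i.e. iff -3y_2 - y_3 - 3y_4 = 0. When this holds, K y = u (v·y) = 0, so (I - K) y = y and x = y is a particular solution; the full solution set is the line x = y + c·u = y + c·(1, 0, -1, 0), c ∈ C.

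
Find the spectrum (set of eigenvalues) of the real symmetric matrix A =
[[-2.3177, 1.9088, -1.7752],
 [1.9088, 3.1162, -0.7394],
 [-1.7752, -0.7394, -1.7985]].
sigma(A) ≈ {-4, -1, 4}

A is real symmetric, so its spectrum consists of real eigenvalues. Expanding the characteristic polynomial of the displayed matrix gives
  det(λ I - A) = p(λ) = λ^3 + (1)λ^2 + (-16)λ + (-16).
Solving p(λ) = 0 yields eigenvalues ≈ -4, -1, 4. (A is shown rounded to 4 decimals, so these recover the underlying integer eigenvalues to within that precision.)
Verification: the trace of A = -1 equals the sum of eigenvalues -1, and det(A) ≈ 16.0002 matches the eigenvalue product 16.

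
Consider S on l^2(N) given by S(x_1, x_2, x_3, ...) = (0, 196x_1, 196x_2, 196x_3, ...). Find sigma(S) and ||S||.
sigma(S) = closed disk {z in C : |z| ≤ 196}; ||S|| = 196

Note S = 196·U where U is the unit right shift (U x)_k = x_{k-1} (with x_0 := 0); so ||S|| = 196||U|| and sigma(S) = 196·sigma(U). ||S x||^2 = sum_{k≥1} |196x_k|^2 = 38416||x||^2, so ||S|| = 196 and sigma(S) ⊂ {|z| ≤ 196}. For any |lambda| < 196, the equation (S - lambda I) x = 0 forces x_1 = 0, then 196x_k = lambda x_{k+1} ⇒ x = 0, so S has no eigenvalues. But (S - lambda I) is not surjective for |lambda| < 196: solving (S - lambda I) x = e_1 would require x_n proportional to (lambda/196)^(-n), which is not in l^2. So every |lambda| < 196 lies in the residual spectrum. The boundary |lambda| = 196 is in the approximate point spectrum (the spectrum is closed). Hence sigma(S) is the closed disk of radius 196.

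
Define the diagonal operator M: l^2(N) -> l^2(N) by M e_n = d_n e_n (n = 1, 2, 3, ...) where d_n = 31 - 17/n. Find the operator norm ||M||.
||M|| = 31

For a diagonal operator on l^2 with entries d_n, ||M|| = sup_n |d_n|. Here d_1 = 14, d_2 = 45/2, ..., and d_n = 31 - 17/n increases monotonically toward 31. All terms lie in [14, 31), so |d_n| = d_n and the supremum is the limit 31, which is not attained by any individual d_n. Hence ||M|| = 31.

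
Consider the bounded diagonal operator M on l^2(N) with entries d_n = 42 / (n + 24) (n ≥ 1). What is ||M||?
||M|| = 42/25 (attained at n = 1)

For M diagonal, ||M|| = sup_n |d_n| = sup_n 42/(n + 24). This is positive and strictly decreasing in n, so the supremum is attained at n = 1: d_1 = 42/(1 + 24) = 42/25. Hence ||M|| = 42/25.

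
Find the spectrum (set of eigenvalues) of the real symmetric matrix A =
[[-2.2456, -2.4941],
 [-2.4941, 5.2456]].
sigma(A) ≈ {-3, 6}

A is real symmetric, so its spectrum consists of real eigenvalues. Expanding the characteristic polynomial of the displayed matrix gives
  det(λ I - A) = p(λ) = λ^2 + (-3)λ + (-18).
Solving p(λ) = 0 yields eigenvalues ≈ -3, 6. (A is shown rounded to 4 decimals, so these recover the underlying integer eigenvalues to within that precision.)
Verification: the trace of A = 3 equals the sum of eigenvalues 3, and det(A) ≈ -18.0001 matches the eigenvalue product -18.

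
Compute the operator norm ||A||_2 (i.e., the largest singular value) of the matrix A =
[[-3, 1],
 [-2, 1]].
||A||_2 = sqrt((15 + sqrt(221))/2) ≈ 3.8643 (= sqrt(largest eigenvalue of A^T A))

||A||_2 = sigma_max(A) = sqrt(lambda_max(A^T A)). Form the symmetric matrix M = A^T A =
[[13, -5],
 [-5, 2]].
Its characteristic polynomial (trace, determinant of M give the coefficients) is
  p(λ) = det(λ I - M) = λ^2 - 15λ + 1.
For λ^2 - 15λ + 1 the discriminant is 221. It is nonnegative but not a perfect square, so the roots are real and irrational: λ = (15 ± sqrt(221))/2 ≈ 14.933, 0.067.
So the eigenvalues of A^T A are ≈ 0.067, 14.933 (all ≥ 0, as they must be for A^T A). The largest is λ_max = (15 + sqrt(221))/2 ≈ 14.933, hence ||A||_2 = sqrt(λ_max) = sqrt((15 + sqrt(221))/2) ≈ 3.8643.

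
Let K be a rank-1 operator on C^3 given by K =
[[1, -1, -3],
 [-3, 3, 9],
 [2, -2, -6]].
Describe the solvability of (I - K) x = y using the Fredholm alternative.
(I - K) is invertible (det(I - K) = 3 ≠ 0), so for every y in C^3 the equation (I - K) x = y has a unique solution.

K has rank 1, so it is an outer product K = u v^T: every row of K is a multiple of one row vector. Reading off the entries, u = (1, -3, 2) and v = (1, -1, -3) (row i of K equals u_i·v^T). A rank-one matrix u v^T satisfies K u = u (v·u) and kills the (2)-dimensional subspace v^⊥, so its characteristic polynomial is lambda^2 (lambda - v·u) with v·u = tr K = -2. Hence the eigenvalues of I - K are 1 (multiplicity 2) and 1 - (-2) = 3, so det(I - K) = 3. (Direct check: I - K =
[[0, 1, 3],
 [3, -2, -9],
 [-2, 2, 7]]
has determinant 3.) The finite-dimensional Fredholm alternative says: either (I - K) is invertible, or ker(I - K) ≠ {0} and then range(I - K) = ker((I - K)^*)^⊥, with dim ker(I - K) = dim ker((I - K)^*). Since det(I - K) ≠ 0, 1 is not an eigenvalue of K and ker(I - K) = {0}, so we are in the first case: for every y there is a unique x = (I - K)^(-1) y. Explicitly, by the Sherman–Morrison formula, (I - u v^T)^(-1) = I + u v^T/(1 - v·u), i.e. (I - K)^(-1) = I + K/(3).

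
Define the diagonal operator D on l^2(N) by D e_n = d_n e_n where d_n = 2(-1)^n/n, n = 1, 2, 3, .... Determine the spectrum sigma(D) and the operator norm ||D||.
sigma(D) = {2(-1)^n/n : n ≥ 1} ∪ {0}; ||D|| = 2

A bounded diagonal operator on l^2 with diagonal entries d_n has spectrum equal to the closure of {d_n : n ≥ 1}: every d_n is an eigenvalue (with eigenvector e_n), so {d_n} ⊂ sigma(D); the spectrum is closed, so its closure is too; and for lambda not in the closure, (D - lambda I) has bounded inverse (the diagonal entries 1/(d_n - lambda) are bounded). For our sequence d_n = 2(-1)^n/n, n = 1, 2, 3, ...:
  - {d_n} = {2(-1)^n/n : n ≥ 1}; the only limit point is 0
  - closure = {2(-1)^n/n : n ≥ 1} ∪ {0}
For the norm: a diagonal operator has ||D|| = sup_n |d_n|. Here |d_n| = 2/n is decreasing, so sup_n |d_n| = |d_1| = 2. So ||D|| = 2.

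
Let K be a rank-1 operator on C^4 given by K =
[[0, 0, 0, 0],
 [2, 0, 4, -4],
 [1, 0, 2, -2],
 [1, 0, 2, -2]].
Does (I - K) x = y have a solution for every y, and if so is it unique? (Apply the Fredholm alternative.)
(I - K) is invertible (det(I - K) = 1 ≠ 0), so for every y in C^4 the equation (I - K) x = y has a unique solution.

K has rank 1, so it is an outer product K = u v^T: every row of K is a multiple of one row vector. Reading off the entries, u = (0, 2, 1, 1) and v = (1, 0, 2, -2) (row i of K equals u_i·v^T). A rank-one matrix u v^T satisfies K u = u (v·u) and kills the (3)-dimensional subspace v^⊥, so its characteristic polynomial is lambda^3 (lambda - v·u) with v·u = tr K = 0. Hence the eigenvalues of I - K are 1 (multiplicity 3) and 1 - (0) = 1, so det(I - K) = 1. (Direct check: I - K =
[[1, 0, 0, 0],
 [-2, 1, -4, 4],
 [-1, 0, -1, 2],
 [-1, 0, -2, 3]]
has determinant 1.) The finite-dimensional Fredholm alternative says: either (I - K) is invertible, or ker(I - K) ≠ {0} and then range(I - K) = ker((I - K)^*)^⊥, with dim ker(I - K) = dim ker((I - K)^*). Since det(I - K) ≠ 0, 1 is not an eigenvalue of K and ker(I - K) = {0}, so we are in the first case: for every y there is a unique x = (I - K)^(-1) y. Explicitly, by the Sherman–Morrison formula, (I - u v^T)^(-1) = I + u v^T/(1 - v·u), i.e. (I - K)^(-1) = I + K.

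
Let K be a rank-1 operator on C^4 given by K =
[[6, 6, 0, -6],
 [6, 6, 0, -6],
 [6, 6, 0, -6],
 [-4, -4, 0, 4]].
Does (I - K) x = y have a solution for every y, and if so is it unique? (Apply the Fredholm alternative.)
(I - K) is invertible (det(I - K) = -15 ≠ 0), so for every y in C^4 the equation (I - K) x = y has a unique solution.

K has rank 1, so it is an outer product K = u v^T: every row of K is a multiple of one row vector. Reading off the entries, u = (-3, -3, -3, 2) and v = (-2, -2, 0, 2) (row i of K equals u_i·v^T). A rank-one matrix u v^T satisfies K u = u (v·u) and kills the (3)-dimensional subspace v^⊥, so its characteristic polynomial is lambda^3 (lambda - v·u) with v·u = tr K = 16. Hence the eigenvalues of I - K are 1 (multiplicity 3) and 1 - (16) = -15, so det(I - K) = -15. (Direct check: I - K =
[[-5, -6, 0, 6],
 [-6, -5, 0, 6],
 [-6, -6, 1, 6],
 [4, 4, 0, -3]]
has determinant -15.) The finite-dimensional Fredholm alternative says: either (I - K) is invertible, or ker(I - K) ≠ {0} and then range(I - K) = ker((I - K)^*)^⊥, with dim ker(I - K) = dim ker((I - K)^*). Since det(I - K) ≠ 0, 1 is not an eigenvalue of K and ker(I - K) = {0}, so we are in the first case: for every y there is a unique x = (I - K)^(-1) y. Explicitly, by the Sherman–Morrison formula, (I - u v^T)^(-1) = I + u v^T/(1 - v·u), i.e. (I - K)^(-1) = I + K/(-15).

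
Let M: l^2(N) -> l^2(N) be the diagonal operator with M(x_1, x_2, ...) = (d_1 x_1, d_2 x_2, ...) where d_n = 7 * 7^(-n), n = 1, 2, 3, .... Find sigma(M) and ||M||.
sigma(M) = {7 * 7^(-n) : n ≥ 1} ∪ {0}; ||M|| = 1

A bounded diagonal operator on l^2 with diagonal entries d_n has spectrum equal to the closure of {d_n : n ≥ 1}: every d_n is an eigenvalue (with eigenvector e_n), so {d_n} ⊂ sigma(M); the spectrum is closed, so its closure is too; and for lambda not in the closure, (M - lambda I) has bounded inverse (the diagonal entries 1/(d_n - lambda) are bounded). For our sequence d_n = 7 * 7^(-n), n = 1, 2, 3, ...:
  - {d_n} = {7 * 7^(-n) : n ≥ 1}; the only limit point is 0
  - closure = {7 * 7^(-n) : n ≥ 1} ∪ {0}
For the norm: a diagonal operator has ||M|| = sup_n |d_n|. Here d_n = 7 * 7^(-n) is positive and decreasing, so sup_n |d_n| = d_1 = 7/7 = 1. So ||M|| = 1.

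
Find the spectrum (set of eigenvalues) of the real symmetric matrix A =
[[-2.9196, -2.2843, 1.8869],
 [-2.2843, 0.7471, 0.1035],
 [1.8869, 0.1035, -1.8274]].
sigma(A) ≈ {-5, -1, 2}

A is real symmetric, so its spectrum consists of real eigenvalues. Expanding the characteristic polynomial of the displayed matrix gives
  det(λ I - A) = p(λ) = λ^3 + (4)λ^2 + (-7)λ + (-10).
Solving p(λ) = 0 yields eigenvalues ≈ -5, -1, 2. (A is shown rounded to 4 decimals, so these recover the underlying integer eigenvalues to within that precision.)
Verification: the trace of A = -4 equals the sum of eigenvalues -4, and det(A) ≈ 10.0005 matches the eigenvalue product 10.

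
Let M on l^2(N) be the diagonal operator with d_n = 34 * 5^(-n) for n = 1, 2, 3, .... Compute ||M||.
||M|| = 34/5 (attained at n = 1)

For M diagonal, ||M|| = sup_n |d_n|. The sequence d_n = 34 * 5^(-n) is positive and strictly decreasing (ratio 5^(-1) < 1), so the supremum is d_1 = 34/5. Hence ||M|| = 34/5.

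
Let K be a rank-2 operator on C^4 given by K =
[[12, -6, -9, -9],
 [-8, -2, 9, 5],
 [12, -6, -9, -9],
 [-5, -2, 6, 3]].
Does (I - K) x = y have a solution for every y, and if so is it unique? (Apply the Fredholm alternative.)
(I - K) is invertible (det(I - K) = 19 ≠ 0), so for every y in C^4 the equation (I - K) x = y has a unique solution.

K has rank 2 and factors as K = U V^T = u1 v1^T + u2 v2^T with u1 = (3, 1, 3, 1), v1 = (1, -2, 0, -1), u2 = (3, -3, 3, -2), v2 = (3, 0, -3, -2) (multiplying out reproduces the displayed K). The nonzero eigenvalues of U V^T coincide with those of the 2 x 2 matrix G = V^T U = [[v1·u1, v1·u2], [v2·u1, v2·u2]] = [[0, 11], [-2, 4]], and by the Sylvester determinant identity det(I_4 - U V^T) = det(I_2 - V^T U) = det([[1, -11], [2, -3]]) = (1)(-3) - (-11)(2) = 19. (Direct check: I - K =
[[-11, 6, 9, 9],
 [8, 3, -9, -5],
 [-12, 6, 10, 9],
 [5, 2, -6, -2]]
has determinant 19.) The finite-dimensional Fredholm alternative says: either (I - K) is invertible, or ker(I - K) ≠ {0} and then range(I - K) = ker((I - K)^*)^⊥, with dim ker(I - K) = dim ker((I - K)^*). Since det(I - K) ≠ 0, 1 is not an eigenvalue of K and ker(I - K) = {0}, so we are in the first case: for every y there is a unique x = (I - K)^(-1) y. (Explicitly, by the Woodbury identity, (I - U V^T)^(-1) = I + U (I_2 - G)^(-1) V^T.)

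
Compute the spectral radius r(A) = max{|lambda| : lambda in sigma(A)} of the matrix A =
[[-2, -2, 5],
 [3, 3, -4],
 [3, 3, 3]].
r(A) = 4

The eigenvalues of A are the roots of its characteristic polynomial. With M = A (coefficients from the trace, the sum of principal 2x2 minors, and det A):
  p(λ) = det(λ I - M) = λ^3 - 4λ^2.
The constant term is 0, so λ = 0 is a root. Dividing out λ leaves p(λ) = λ(λ^2 - 4λ). For λ^2 - 4λ the discriminant is 16. It is a perfect square (4^2), so the roots are rational: λ = (4 ± 4)/2 = 4, 0.
Thus the eigenvalues (to 4 decimals) are 4 (modulus 4); 0 (modulus 0). The spectral radius is the largest modulus: r(A) = 4. (Cross-check: r(A) ≤ ||A||_2 ≈ 8.1011; equality holds whenever A is normal, though it can also hold for some non-normal A.)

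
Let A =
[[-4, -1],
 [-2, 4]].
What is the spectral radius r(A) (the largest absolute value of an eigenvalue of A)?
r(A) = sqrt(72)/2 ≈ 4.2426

The eigenvalues of A are the roots of its characteristic polynomial. With M = A (coefficients from the trace and determinant):
  p(λ) = det(λ I - M) = λ^2 - 18.
For λ^2 - 18 the discriminant is 72. It is nonnegative but not a perfect square, so the roots are real and irrational: λ = ± sqrt(72)/2 ≈ 4.2426, -4.2426.
Thus the eigenvalues (to 4 decimals) are 4.2426 (modulus 4.2426); -4.2426 (modulus 4.2426). The spectral radius is the largest modulus: r(A) = sqrt(72)/2 ≈ 4.2426. (Cross-check: r(A) ≤ ||A||_2 ≈ 4.772; equality holds whenever A is normal, though it can also hold for some non-normal A.)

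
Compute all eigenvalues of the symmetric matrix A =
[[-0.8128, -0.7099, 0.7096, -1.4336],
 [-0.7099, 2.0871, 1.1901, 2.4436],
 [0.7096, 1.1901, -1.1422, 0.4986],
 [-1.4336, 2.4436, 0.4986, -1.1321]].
sigma(A) ≈ {-3, -2, 0, 4}

A is real symmetric, so its spectrum consists of real eigenvalues. Expanding the characteristic polynomial of the displayed matrix gives
  det(λ I - A) = p(λ) = λ^4 + (1)λ^3 + (-14)λ^2 + (-24.001)λ + (0).
Solving p(λ) = 0 yields eigenvalues ≈ -3, -2, 0, 4. (A is shown rounded to 4 decimals, so these recover the underlying integer eigenvalues to within that precision.)
Verification: the trace of A = -1 equals the sum of eigenvalues -1, and det(A) ≈ 0.0002 matches the eigenvalue product 0.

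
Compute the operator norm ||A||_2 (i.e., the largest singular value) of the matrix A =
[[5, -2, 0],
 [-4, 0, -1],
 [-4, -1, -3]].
||A||_2 ≈ 7.8957 (= sqrt(largest eigenvalue of A^T A))

||A||_2 = sigma_max(A) = sqrt(lambda_max(A^T A)). Form the symmetric matrix M = A^T A =
[[57, -6, 16],
 [-6, 5, 3],
 [16, 3, 10]].
Its characteristic polynomial (trace, sum of principal 2x2 minors, determinant of M give the coefficients) is
  p(λ) = det(λ I - M) = λ^3 - 72λ^2 + 604λ - 121.
No integer candidate from the rational root theorem (±divisors of 121) is a root, so the roots are irrational. The cubic discriminant is Δ = 923480213 > 0, so there are three distinct real roots. p(0) = -121 and p(1) = 412 have opposite signs, so a root lies in (0, 1); Newton's method refines it to λ ≈ 0.2053. p(9) = 212 and p(10) = -281 have opposite signs, so a root lies in (9, 10); Newton's method refines it to λ ≈ 9.4519. p(62) = -1113 and p(63) = 2210 have opposite signs, so a root lies in (62, 63); Newton's method refines it to λ ≈ 62.3428. Check (Vieta): the three roots sum to 72, matching tr M = 72.
So the eigenvalues of A^T A are ≈ 0.2053, 9.4519, 62.3428 (all ≥ 0, as they must be for A^T A). The largest is λ_max ≈ 62.3428, hence ||A||_2 = sqrt(λ_max) ≈ 7.8957.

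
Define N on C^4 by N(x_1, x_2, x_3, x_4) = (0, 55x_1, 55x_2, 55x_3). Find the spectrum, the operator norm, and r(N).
sigma(N) = {0}; ||N|| = 55; r(N) = 0. (N is nilpotent with N^4 = 0.)

On C^4, N is a strictly lower-triangular matrix with 55 on the subdiagonal and zeros elsewhere, so its characteristic polynomial is lambda^4 and every eigenvalue is 0: sigma(N) = {0}. For the operator norm, N e_i = 55e_{i+1} for i = 1, ..., 3 and N e_4 = 0, so the singular values of N are 55 (with multiplicity 3) and 0; hence ||N|| = 55. The spectral radius r(N) = max|lambda| = 0. Note ||N|| > r(N) — characteristic of non-normal nilpotent operators. Indeed N^4 = 0.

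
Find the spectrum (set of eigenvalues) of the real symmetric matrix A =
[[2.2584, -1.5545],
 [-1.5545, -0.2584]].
sigma(A) ≈ {-1, 3}

A is real symmetric, so its spectrum consists of real eigenvalues. Expanding the characteristic polynomial of the displayed matrix gives
  det(λ I - A) = p(λ) = λ^2 + (-2)λ + (-3).
Solving p(λ) = 0 yields eigenvalues ≈ -1, 3. (A is shown rounded to 4 decimals, so these recover the underlying integer eigenvalues to within that precision.)
Verification: the trace of A = 2 equals the sum of eigenvalues 2, and det(A) ≈ -3.0000 matches the eigenvalue product -3.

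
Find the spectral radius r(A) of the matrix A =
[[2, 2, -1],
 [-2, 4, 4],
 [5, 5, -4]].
r(A) = 6

The eigenvalues of A are the roots of its characteristic polynomial. With M = A (coefficients from the trace, the sum of principal 2x2 minors, and det A):
  p(λ) = det(λ I - M) = λ^3 - 2λ^2 - 27λ + 18.
By the rational root theorem any rational root is an integer divisor of 18. Testing λ = 6: p(6) = 216 - 72 - 162 + 18 = 0, so λ = 6 is a root. Dividing out (λ - 6) leaves p(λ) = (λ - 6)(λ^2 + 4λ - 3). For λ^2 + 4λ - 3 the discriminant is 28. It is nonnegative but not a perfect square, so the roots are real and irrational: λ = (-4 ± sqrt(28))/2 ≈ 0.6458, -4.6458.
Thus the eigenvalues (to 4 decimals) are 0.6458 (modulus 0.6458); -4.6458 (modulus 4.6458); 6 (modulus 6). The spectral radius is the largest modulus: r(A) = 6. (Cross-check: r(A) ≤ ||A||_2 ≈ 8.6927; equality holds whenever A is normal, though it can also hold for some non-normal A.)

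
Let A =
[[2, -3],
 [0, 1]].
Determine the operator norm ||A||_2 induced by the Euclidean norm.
||A||_2 = sqrt((14 + sqrt(180))/2) ≈ 3.7025 (= sqrt(largest eigenvalue of A^T A))

||A||_2 = sigma_max(A) = sqrt(lambda_max(A^T A)). Form the symmetric matrix M = A^T A =
[[4, -6],
 [-6, 10]].
Its characteristic polynomial (trace, determinant of M give the coefficients) is
  p(λ) = det(λ I - M) = λ^2 - 14λ + 4.
For λ^2 - 14λ + 4 the discriminant is 180. It is nonnegative but not a perfect square, so the roots are real and irrational: λ = (14 ± sqrt(180))/2 ≈ 13.7082, 0.2918.
So the eigenvalues of A^T A are ≈ 0.2918, 13.7082 (all ≥ 0, as they must be for A^T A). The largest is λ_max = (14 + sqrt(180))/2 ≈ 13.7082, hence ||A||_2 = sqrt(λ_max) = sqrt((14 + sqrt(180))/2) ≈ 3.7025.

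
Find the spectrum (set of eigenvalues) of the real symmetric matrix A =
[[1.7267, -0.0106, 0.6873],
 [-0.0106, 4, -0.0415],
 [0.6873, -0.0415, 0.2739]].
sigma(A) ≈ {0, 2, 4}

A is real symmetric, so its spectrum consists of real eigenvalues. Expanding the characteristic polynomial of the displayed matrix gives
  det(λ I - A) = p(λ) = λ^3 + (-6)λ^2 + (8)λ + (0).
Solving p(λ) = 0 yields eigenvalues ≈ 0, 2, 4. (A is shown rounded to 4 decimals, so these recover the underlying integer eigenvalues to within that precision.)
Verification: the trace of A = 6 equals the sum of eigenvalues 6, and det(A) ≈ -0.0002 matches the eigenvalue product 0.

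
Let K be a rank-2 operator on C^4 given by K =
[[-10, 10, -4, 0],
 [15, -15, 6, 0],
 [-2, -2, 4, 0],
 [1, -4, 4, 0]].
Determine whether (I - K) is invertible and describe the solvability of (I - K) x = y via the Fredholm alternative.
(I - K) is invertible (det(I - K) = -74 ≠ 0), so for every y in C^4 the equation (I - K) x = y has a unique solution.

K has rank 2 and factors as K = U V^T = u1 v1^T + u2 v2^T with u1 = (2, -3, -2, -2), v1 = (-2, 3, -2, 0), u2 = (-2, 3, -2, -1), v2 = (3, -2, 0, 0) (multiplying out reproduces the displayed K). The nonzero eigenvalues of U V^T coincide with those of the 2 x 2 matrix G = V^T U = [[v1·u1, v1·u2], [v2·u1, v2·u2]] = [[-9, 17], [12, -12]], and by the Sylvester determinant identity det(I_4 - U V^T) = det(I_2 - V^T U) = det([[10, -17], [-12, 13]]) = (10)(13) - (-17)(-12) = -74. (Direct check: I - K =
[[11, -10, 4, 0],
 [-15, 16, -6, 0],
 [2, 2, -3, 0],
 [-1, 4, -4, 1]]
has determinant -74.) The finite-dimensional Fredholm alternative says: either (I - K) is invertible, or ker(I - K) ≠ {0} and then range(I - K) = ker((I - K)^*)^⊥, with dim ker(I - K) = dim ker((I - K)^*). Since det(I - K) ≠ 0, 1 is not an eigenvalue of K and ker(I - K) = {0}, so we are in the first case: for every y there is a unique x = (I - K)^(-1) y. (Explicitly, by the Woodbury identity, (I - U V^T)^(-1) = I + U (I_2 - G)^(-1) V^T.)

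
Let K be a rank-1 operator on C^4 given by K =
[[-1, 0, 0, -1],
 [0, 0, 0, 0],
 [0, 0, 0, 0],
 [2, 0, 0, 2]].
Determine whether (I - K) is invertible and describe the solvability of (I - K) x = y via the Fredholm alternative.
(I - K) is singular (det(I - K) = 0, i.e. 1 ∈ sigma(K)). (I - K) x = y is solvable iff y ⊥ ker((I - K)^*) = span{(-1, 0, 0, -1)}, i.e. iff -y_1 - y_4 = 0. When solvable, the solutions are x = y + c·(1, 0, 0, -2), c arbitrary (ker(I - K) = span{(1, 0, 0, -2)}, dimension 1).

K has rank 1, so it is an outer product K = u v^T: every row of K is a multiple of one row vector. Reading off the entries, u = (1, 0, 0, -2) and v = (-1, 0, 0, -1) (row i of K equals u_i·v^T). A rank-one matrix u v^T satisfies K u = u (v·u) and kills the (3)-dimensional subspace v^⊥, so its characteristic polynomial is lambda^3 (lambda - v·u) with v·u = tr K = 1. Hence the eigenvalues of I - K are 1 (multiplicity 3) and 1 - (1) = 0, so det(I - K) = 0. (Direct check: I - K =
[[2, 0, 0, 1],
 [0, 1, 0, 0],
 [0, 0, 1, 0],
 [-2, 0, 0, -1]]
has determinant 0.) So 1 is an eigenvalue of K and (I - K) is not invertible. The finite-dimensional Fredholm alternative says: either (I - K) is invertible, or ker(I - K) ≠ {0} and then range(I - K) = ker((I - K)^*)^⊥, with dim ker(I - K) = dim ker((I - K)^*). We are in the second case, so we need both kernels. Kernel of I - K: (I - K) u = u - u (v·u) = u - u = 0, so ker(I - K) = span{u} = span{(1, 0, 0, -2)} (it is exactly 1-dimensional because rank(I - K) = 3). Kernel of the adjoint: K is real, so (I - K)^* = I - K^T = I - v u^T, and (I - v u^T) v = v - v (u·v) = 0; hence ker((I - K)^*) = span{v} = span{(-1, 0, 0, -1)}. Therefore (I - K) x = y is solvable iff <y, v> = 0, i.e. iff -y_1 - y_4 = 0. When this holds, K y = u (v·y) = 0, so (I - K) y = y and x = y is a particular solution; the full solution set is the line x = y + c·u = y + c·(1, 0, 0, -2), c ∈ C.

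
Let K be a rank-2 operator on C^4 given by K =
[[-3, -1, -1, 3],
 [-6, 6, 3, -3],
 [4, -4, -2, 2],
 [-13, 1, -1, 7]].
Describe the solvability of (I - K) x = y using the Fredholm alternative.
(I - K) is invertible (det(I - K) = 30 ≠ 0), so for every y in C^4 the equation (I - K) x = y has a unique solution.

K has rank 2 and factors as K = U V^T = u1 v1^T + u2 v2^T with u1 = (0, 3, -2, 2), v1 = (-2, 2, 1, -1), u2 = (1, 0, 0, 3), v2 = (-3, -1, -1, 3) (multiplying out reproduces the displayed K). The nonzero eigenvalues of U V^T coincide with those of the 2 x 2 matrix G = V^T U = [[v1·u1, v1·u2], [v2·u1, v2·u2]] = [[2, -5], [5, 6]], and by the Sylvester determinant identity det(I_4 - U V^T) = det(I_2 - V^T U) = det([[-1, 5], [-5, -5]]) = (-1)(-5) - (5)(-5) = 30. (Direct check: I - K =
[[4, 1, 1, -3],
 [6, -5, -3, 3],
 [-4, 4, 3, -2],
 [13, -1, 1, -6]]
has determinant 30.) The finite-dimensional Fredholm alternative says: either (I - K) is invertible, or ker(I - K) ≠ {0} and then range(I - K) = ker((I - K)^*)^⊥, with dim ker(I - K) = dim ker((I - K)^*). Since det(I - K) ≠ 0, 1 is not an eigenvalue of K and ker(I - K) = {0}, so we are in the first case: for every y there is a unique x = (I - K)^(-1) y. (Explicitly, by the Woodbury identity, (I - U V^T)^(-1) = I + U (I_2 - G)^(-1) V^T.)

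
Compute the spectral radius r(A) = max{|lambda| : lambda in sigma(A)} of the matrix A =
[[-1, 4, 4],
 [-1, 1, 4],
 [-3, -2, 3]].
r(A) = sqrt(27) ≈ 5.1962

The eigenvalues of A are the roots of its characteristic polynomial. With M = A (coefficients from the trace, the sum of principal 2x2 minors, and det A):
  p(λ) = det(λ I - M) = λ^3 - 3λ^2 + 23λ + 27.
By the rational root theorem any rational root is an integer divisor of 27. Testing λ = -1: p(-1) = -1 - 3 - 23 + 27 = 0, so λ = -1 is a root. Dividing out (λ + 1) leaves p(λ) = (λ + 1)(λ^2 - 4λ + 27). For λ^2 - 4λ + 27 the discriminant is -92. It is negative, so the roots are the complex-conjugate pair λ = 2 ± (sqrt(92)/2) i ≈ 2 ± 4.7958i. For a conjugate pair the product of the roots equals the constant term, so |λ|^2 = 27 and |λ| = sqrt(27) ≈ 5.1962.
Thus the eigenvalues (to 4 decimals) are 2 ± 4.7958i (modulus 5.1962); -1 (modulus 1). The spectral radius is the largest modulus: r(A) = sqrt(27) ≈ 5.1962. (Cross-check: r(A) ≤ ||A||_2 ≈ 7.3141; equality holds whenever A is normal, though it can also hold for some non-normal A.)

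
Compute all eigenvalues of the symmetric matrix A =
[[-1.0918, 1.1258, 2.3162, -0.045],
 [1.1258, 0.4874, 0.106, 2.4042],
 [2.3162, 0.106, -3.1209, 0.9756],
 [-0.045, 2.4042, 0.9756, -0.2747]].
sigma(A) ≈ {-5, -2, 0, 3}

A is real symmetric, so its spectrum consists of real eigenvalues. Expanding the characteristic polynomial of the displayed matrix gives
  det(λ I - A) = p(λ) = λ^4 + (4)λ^3 + (-11)λ^2 + (-30)λ + (0).
Solving p(λ) = 0 yields eigenvalues ≈ -5, -2, 0, 3. (A is shown rounded to 4 decimals, so these recover the underlying integer eigenvalues to within that precision.)
Verification: the trace of A = -4 equals the sum of eigenvalues -4, and det(A) ≈ -0.0003 matches the eigenvalue product 0.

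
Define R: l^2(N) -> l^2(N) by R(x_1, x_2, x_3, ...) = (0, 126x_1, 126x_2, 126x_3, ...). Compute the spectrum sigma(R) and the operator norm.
sigma(R) = closed disk {z in C : |z| ≤ 126}; ||R|| = 126

Note R = 126·U where U is the unit right shift (U x)_k = x_{k-1} (with x_0 := 0); so ||R|| = 126||U|| and sigma(R) = 126·sigma(U). ||R x||^2 = sum_{k≥1} |126x_k|^2 = 15876||x||^2, so ||R|| = 126 and sigma(R) ⊂ {|z| ≤ 126}. For any |lambda| < 126, the equation (R - lambda I) x = 0 forces x_1 = 0, then 126x_k = lambda x_{k+1} ⇒ x = 0, so R has no eigenvalues. But (R - lambda I) is not surjective for |lambda| < 126: solving (R - lambda I) x = e_1 would require x_n proportional to (lambda/126)^(-n), which is not in l^2. So every |lambda| < 126 lies in the residual spectrum. The boundary |lambda| = 126 is in the approximate point spectrum (the spectrum is closed). Hence sigma(R) is the closed disk of radius 126.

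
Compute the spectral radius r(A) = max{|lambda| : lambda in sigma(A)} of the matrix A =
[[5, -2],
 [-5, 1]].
r(A) = (6 + sqrt(56))/2 ≈ 6.7417

The eigenvalues of A are the roots of its characteristic polynomial. With M = A (coefficients from the trace and determinant):
  p(λ) = det(λ I - M) = λ^2 - 6λ - 5.
For λ^2 - 6λ - 5 the discriminant is 56. It is nonnegative but not a perfect square, so the roots are real and irrational: λ = (6 ± sqrt(56))/2 ≈ 6.7417, -0.7417.
Thus the eigenvalues (to 4 decimals) are 6.7417 (modulus 6.7417); -0.7417 (modulus 0.7417). The spectral radius is the largest modulus: r(A) = (6 + sqrt(56))/2 ≈ 6.7417. (Cross-check: r(A) ≤ ||A||_2 ≈ 7.3852; equality holds whenever A is normal, though it can also hold for some non-normal A.)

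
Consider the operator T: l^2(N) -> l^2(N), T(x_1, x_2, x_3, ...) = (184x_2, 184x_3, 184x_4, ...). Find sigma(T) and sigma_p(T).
sigma(T) = closed disk {z in C : |z| ≤ 184}; sigma_p(T) = open disk {z in C : |z| < 184}

Note T = 184·V where V is the unit left shift (V x)_k = x_{k+1}; so sigma(T) = 184·sigma(V) and ||T|| = 184||V||. ||T x||^2 = 33856sum_{k≥2} |x_k|^2 ≤ 33856||x||^2, with equality on {x : x_1 = 0}, so ||T|| = 184. For any lambda with |lambda| < 184, set r = lambda/184 (|r| < 1); the vector x = (1, r, r^2, ...) is in l^2 and satisfies T x = 184(r, r^2, ...) = lambda x, so lambda is an eigenvalue. On the boundary |lambda| = 184 the geometric series diverges, so no l^2 eigenvector exists, but these lambda lie in the approximate point spectrum. Hence sigma(T) is the closed disk of radius 184 and sigma_p(T) is the open disk.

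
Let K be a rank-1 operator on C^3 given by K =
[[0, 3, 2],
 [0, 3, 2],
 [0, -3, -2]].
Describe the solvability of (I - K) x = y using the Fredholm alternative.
(I - K) is singular (det(I - K) = 0, i.e. 1 ∈ sigma(K)). (I - K) x = y is solvable iff y ⊥ ker((I - K)^*) = span{(0, 3, 2)}, i.e. iff 3y_2 + 2y_3 = 0. When solvable, the solutions are x = y + c·(1, 1, -1), c arbitrary (ker(I - K) = span{(1, 1, -1)}, dimension 1).

K has rank 1, so it is an outer product K = u v^T: every row of K is a multiple of one row vector. Reading off the entries, u = (1, 1, -1) and v = (0, 3, 2) (row i of K equals u_i·v^T). A rank-one matrix u v^T satisfies K u = u (v·u) and kills the (2)-dimensional subspace v^⊥, so its characteristic polynomial is lambda^2 (lambda - v·u) with v·u = tr K = 1. Hence the eigenvalues of I - K are 1 (multiplicity 2) and 1 - (1) = 0, so det(I - K) = 0. (Direct check: I - K =
[[1, -3, -2],
 [0, -2, -2],
 [0, 3, 3]]
has determinant 0.) So 1 is an eigenvalue of K and (I - K) is not invertible. The finite-dimensional Fredholm alternative says: either (I - K) is invertible, or ker(I - K) ≠ {0} and then range(I - K) = ker((I - K)^*)^⊥, with dim ker(I - K) = dim ker((I - K)^*). We are in the second case, so we need both kernels. Kernel of I - K: (I - K) u = u - u (v·u) = u - u = 0, so ker(I - K) = span{u} = span{(1, 1, -1)} (it is exactly 1-dimensional because rank(I - K) = 2). Kernel of the adjoint: K is real, so (I - K)^* = I - K^T = I - v u^T, and (I - v u^T) v = v - v (u·v) = 0; hence ker((I - K)^*) = span{v} = span{(0, 3, 2)}. Therefore (I - K) x = y is solvable iff <y, v> = 0, i.e. iff 3y_2 + 2y_3 = 0. When this holds, K y = u (v·y) = 0, so (I - K) y = y and x = y is a particular solution; the full solution set is the line x = y + c·u = y + c·(1, 1, -1), c ∈ C.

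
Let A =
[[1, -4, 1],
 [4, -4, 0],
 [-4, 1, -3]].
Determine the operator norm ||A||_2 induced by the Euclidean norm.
||A||_2 ≈ 7.8072 (= sqrt(largest eigenvalue of A^T A))

||A||_2 = sigma_max(A) = sqrt(lambda_max(A^T A)). Form the symmetric matrix M = A^T A =
[[33, -24, 13],
 [-24, 33, -7],
 [13, -7, 10]].
Its characteristic polynomial (trace, sum of principal 2x2 minors, determinant of M give the coefficients) is
  p(λ) = det(λ I - M) = λ^3 - 76λ^2 + 955λ - 2304.
No integer candidate from the rational root theorem (±divisors of 2304) is a root, so the roots are irrational. The cubic discriminant is Δ = 605028612 > 0, so there are three distinct real roots. p(3) = -96 and p(4) = 364 have opposite signs, so a root lies in (3, 4); Newton's method refines it to λ ≈ 3.1869. p(11) = 336 and p(12) = -60 have opposite signs, so a root lies in (11, 12); Newton's method refines it to λ ≈ 11.8609. p(60) = -2604 and p(61) = 136 have opposite signs, so a root lies in (60, 61); Newton's method refines it to λ ≈ 60.9521. Check (Vieta): the three roots sum to 76, matching tr M = 76.
So the eigenvalues of A^T A are ≈ 3.1869, 11.8609, 60.9521 (all ≥ 0, as they must be for A^T A). The largest is λ_max ≈ 60.9521, hence ||A||_2 = sqrt(λ_max) ≈ 7.8072.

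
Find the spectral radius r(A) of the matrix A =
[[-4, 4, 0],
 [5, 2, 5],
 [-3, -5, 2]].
r(A) ≈ 6.3884

The eigenvalues of A are the roots of its characteristic polynomial. With M = A (coefficients from the trace, the sum of principal 2x2 minors, and det A):
  p(λ) = det(λ I - M) = λ^3 - 7λ + 216.
No integer candidate from the rational root theorem (±divisors of 216) is a root, so the roots are irrational. The cubic discriminant is Δ = -1258340 < 0, so there is one real root and a complex-conjugate pair. p(-7) = -78 and p(-6) = 42 have opposite signs, so a root lies in (-7, -6); Newton's method refines it to λ ≈ -6.3884. Dividing out (λ - (-6.3884)) leaves approximately λ^2 - 6.3884λ + 33.8114. For λ^2 - 6.3884λ + 33.8114 the discriminant is -94.4342. It is negative, so the remaining roots are the complex-conjugate pair λ ≈ 3.1942 ± 4.8589i. Their product equals the constant term, so |λ|^2 ≈ 33.8114 and |λ| ≈ 5.8148.
Thus the eigenvalues (to 4 decimals) are -6.3884 (modulus 6.3884); 3.1942 ± 4.8589i (modulus 5.8148). The spectral radius is the largest modulus: r(A) ≈ 6.3884. (Cross-check: r(A) ≤ ||A||_2 ≈ 8.0238; equality holds whenever A is normal, though it can also hold for some non-normal A.)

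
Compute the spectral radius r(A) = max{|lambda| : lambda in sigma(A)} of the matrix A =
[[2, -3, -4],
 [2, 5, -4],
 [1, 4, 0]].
r(A) ≈ 5.4407

The eigenvalues of A are the roots of its characteristic polynomial. With M = A (coefficients from the trace, the sum of principal 2x2 minors, and det A):
  p(λ) = det(λ I - M) = λ^3 - 7λ^2 + 36λ - 32.
No integer candidate from the rational root theorem (±divisors of 32) is a root, so the roots are irrational. The cubic discriminant is Δ = -49520 < 0, so there is one real root and a complex-conjugate pair. p(1) = -2 and p(2) = 20 have opposite signs, so a root lies in (1, 2); Newton's method refines it to λ ≈ 1.081. Dividing out (λ - (1.081)) leaves approximately λ^2 - 5.919λ + 29.6014. For λ^2 - 5.919λ + 29.6014 the discriminant is -83.3715. It is negative, so the remaining roots are the complex-conjugate pair λ ≈ 2.9595 ± 4.5654i. Their product equals the constant term, so |λ|^2 ≈ 29.6014 and |λ| ≈ 5.4407.
Thus the eigenvalues (to 4 decimals) are 1.081 (modulus 1.081); 2.9595 ± 4.5654i (modulus 5.4407). The spectral radius is the largest modulus: r(A) ≈ 5.4407. (Cross-check: r(A) ≤ ||A||_2 ≈ 7.5554; equality holds whenever A is normal, though it can also hold for some non-normal A.)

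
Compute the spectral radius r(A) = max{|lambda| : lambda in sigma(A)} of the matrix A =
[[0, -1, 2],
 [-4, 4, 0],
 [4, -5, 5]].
r(A) = (7 + sqrt(73))/2 ≈ 7.772

The eigenvalues of A are the roots of its characteristic polynomial. With M = A (coefficients from the trace, the sum of principal 2x2 minors, and det A):
  p(λ) = det(λ I - M) = λ^3 - 9λ^2 + 8λ + 12.
By the rational root theorem any rational root is an integer divisor of 12. Testing λ = 2: p(2) = 8 - 36 + 16 + 12 = 0, so λ = 2 is a root. Dividing out (λ - 2) leaves p(λ) = (λ - 2)(λ^2 - 7λ - 6). For λ^2 - 7λ - 6 the discriminant is 73. It is nonnegative but not a perfect square, so the roots are real and irrational: λ = (7 ± sqrt(73))/2 ≈ 7.772, -0.772.
Thus the eigenvalues (to 4 decimals) are 7.772 (modulus 7.772); -0.772 (modulus 0.772); 2 (modulus 2). The spectral radius is the largest modulus: r(A) = (7 + sqrt(73))/2 ≈ 7.772. (Cross-check: r(A) ≤ ||A||_2 ≈ 9.5582; equality holds whenever A is normal, though it can also hold for some non-normal A.)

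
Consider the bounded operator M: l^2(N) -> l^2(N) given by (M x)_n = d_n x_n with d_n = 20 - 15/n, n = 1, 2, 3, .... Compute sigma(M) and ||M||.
sigma(M) = {20 - 15/n : n ≥ 1} ∪ {20}; ||M|| = 20

A bounded diagonal operator on l^2 with diagonal entries d_n has spectrum equal to the closure of {d_n : n ≥ 1}: every d_n is an eigenvalue (with eigenvector e_n), so {d_n} ⊂ sigma(M); the spectrum is closed, so its closure is too; and for lambda not in the closure, (M - lambda I) has bounded inverse (the diagonal entries 1/(d_n - lambda) are bounded). For our sequence d_n = 20 - 15/n, n = 1, 2, 3, ...:
  - {d_n} = {20 - 15/n : n ≥ 1}; the only limit point is 20
  - closure = {20 - 15/n : n ≥ 1} ∪ {20}
For the norm: a diagonal operator has ||M|| = sup_n |d_n|. Here d_n = 20 - 15/n increases monotonically from d_1 = 5 toward 20, with all terms in [5, 20); so sup_n |d_n| = 20 (the supremum is the limit, not attained). So ||M|| = 20.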